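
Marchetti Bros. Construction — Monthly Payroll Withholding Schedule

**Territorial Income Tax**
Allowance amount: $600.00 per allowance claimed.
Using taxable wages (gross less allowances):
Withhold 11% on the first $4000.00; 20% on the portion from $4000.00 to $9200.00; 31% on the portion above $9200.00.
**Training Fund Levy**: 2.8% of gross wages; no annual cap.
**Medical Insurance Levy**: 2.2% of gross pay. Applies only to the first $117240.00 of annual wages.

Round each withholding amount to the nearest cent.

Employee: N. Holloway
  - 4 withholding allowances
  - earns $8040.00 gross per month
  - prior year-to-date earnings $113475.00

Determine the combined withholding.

Territorial Income Tax: taxable = $8040.00 − 4×$600.00 = $5640.00
  $440.00 + 20% × ($5640.00 − $4000.00) = $440.00 + 20% × $1640.00 = $768.00
Training Fund Levy: 2.8% × $8040.00 = $225.12
Medical Insurance Levy: cap $117240.00 − YTD $113475.00 = $3765.00 subject; 2.2% × $3765.00 = $82.83
Total: $768.00 + $225.12 + $82.83 = $1075.95

$1075.95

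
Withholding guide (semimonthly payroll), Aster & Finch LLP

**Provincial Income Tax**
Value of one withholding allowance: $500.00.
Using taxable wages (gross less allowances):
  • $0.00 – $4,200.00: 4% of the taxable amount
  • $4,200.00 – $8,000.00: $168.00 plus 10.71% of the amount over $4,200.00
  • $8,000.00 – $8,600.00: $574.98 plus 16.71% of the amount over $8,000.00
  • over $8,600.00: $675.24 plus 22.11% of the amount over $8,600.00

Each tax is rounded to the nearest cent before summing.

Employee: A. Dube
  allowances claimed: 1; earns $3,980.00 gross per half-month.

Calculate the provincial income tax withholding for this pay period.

Provincial Income Tax: taxable = $3,980.00 − 1×$500.00 = $3,480.00
  4% × $3,480.00 = $139.20

$139.20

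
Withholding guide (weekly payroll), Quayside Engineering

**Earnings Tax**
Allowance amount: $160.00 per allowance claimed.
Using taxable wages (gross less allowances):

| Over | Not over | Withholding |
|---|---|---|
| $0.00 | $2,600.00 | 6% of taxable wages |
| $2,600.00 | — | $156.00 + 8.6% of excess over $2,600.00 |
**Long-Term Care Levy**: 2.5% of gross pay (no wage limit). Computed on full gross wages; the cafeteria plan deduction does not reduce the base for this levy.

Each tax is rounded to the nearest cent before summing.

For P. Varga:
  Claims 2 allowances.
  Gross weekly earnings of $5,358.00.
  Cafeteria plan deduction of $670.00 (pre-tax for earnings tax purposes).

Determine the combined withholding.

Earnings Tax: taxable = $5,358.00 − $670.00 − 2×$160.00 = $4,368.00
  $156.00 + 8.6% × ($4,368.00 − $2,600.00) = $156.00 + 8.6% × $1,768.00 = $308.05
Long-Term Care Levy: 2.5% × $5,358.00 = $133.95
Total: $308.05 + $133.95 = $442.00

$442.00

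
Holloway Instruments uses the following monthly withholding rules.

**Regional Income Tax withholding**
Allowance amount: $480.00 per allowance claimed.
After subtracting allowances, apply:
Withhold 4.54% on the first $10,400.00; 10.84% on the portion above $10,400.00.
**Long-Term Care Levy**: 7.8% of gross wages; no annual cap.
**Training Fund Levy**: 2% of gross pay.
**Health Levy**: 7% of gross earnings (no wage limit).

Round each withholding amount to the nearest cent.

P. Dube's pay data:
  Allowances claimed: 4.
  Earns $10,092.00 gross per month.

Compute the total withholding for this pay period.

Regional Income Tax: taxable = $10,092.00 − 4×$480.00 = $8,172.00
  4.54% × $8,172.00 = $371.01
Long-Term Care Levy: 7.8% × $10,092.00 = $787.18
Training Fund Levy: 2% × $10,092.00 = $201.84
Health Levy: 7% × $10,092.00 = $706.44
Total: $371.01 + $787.18 + $201.84 + $706.44 = $2,066.47

$2,066.47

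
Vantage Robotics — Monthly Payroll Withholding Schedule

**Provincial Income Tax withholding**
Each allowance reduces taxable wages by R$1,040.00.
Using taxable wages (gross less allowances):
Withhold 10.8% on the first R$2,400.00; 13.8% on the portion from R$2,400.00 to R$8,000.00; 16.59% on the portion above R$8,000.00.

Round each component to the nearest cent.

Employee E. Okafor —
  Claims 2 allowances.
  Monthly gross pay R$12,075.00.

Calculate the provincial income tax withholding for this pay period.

Provincial Income Tax: taxable = R$12,075.00 − 2×R$1,040.00 = R$9,995.00
  R$1,032.00 + 16.59% × (R$9,995.00 − R$8,000.00) = R$1,032.00 + 16.59% × R$1,995.00 = R$1,362.97

R$1,362.97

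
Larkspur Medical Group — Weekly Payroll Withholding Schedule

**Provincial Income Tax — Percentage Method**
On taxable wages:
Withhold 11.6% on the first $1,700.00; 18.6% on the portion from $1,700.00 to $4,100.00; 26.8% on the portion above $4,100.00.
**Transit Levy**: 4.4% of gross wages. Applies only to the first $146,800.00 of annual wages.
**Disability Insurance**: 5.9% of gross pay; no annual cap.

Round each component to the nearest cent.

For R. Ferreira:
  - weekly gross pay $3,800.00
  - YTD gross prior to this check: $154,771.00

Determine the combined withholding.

Provincial Income Tax: taxable = $3,800.00
  $197.20 + 18.6% × ($3,800.00 − $1,700.00) = $197.20 + 18.6% × $2,100.00 = $587.80
Transit Levy: YTD $154,771.00 ≥ cap $146,800.00 → $0.00
Disability Insurance: 5.9% × $3,800.00 = $224.20
Total: $587.80 + $0.00 + $224.20 = $812.00

$812.00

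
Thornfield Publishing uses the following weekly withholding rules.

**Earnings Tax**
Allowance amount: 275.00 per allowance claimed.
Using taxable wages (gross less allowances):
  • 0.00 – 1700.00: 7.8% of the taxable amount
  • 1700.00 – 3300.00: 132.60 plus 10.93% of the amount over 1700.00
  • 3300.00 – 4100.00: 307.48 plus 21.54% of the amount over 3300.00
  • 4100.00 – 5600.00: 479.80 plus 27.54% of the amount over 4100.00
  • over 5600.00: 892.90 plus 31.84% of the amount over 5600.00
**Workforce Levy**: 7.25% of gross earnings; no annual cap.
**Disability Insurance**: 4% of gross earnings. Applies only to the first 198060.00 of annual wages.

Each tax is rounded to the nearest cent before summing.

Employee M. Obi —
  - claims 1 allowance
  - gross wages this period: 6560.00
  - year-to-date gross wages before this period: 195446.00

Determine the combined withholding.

1691.16

Earnings Tax: taxable = 6560.00 − 1×275.00 = 6285.00
  892.90 + 31.84% × (6285.00 − 5600.00) = 892.90 + 31.84% × 685.00 = 1111.00
Workforce Levy: 7.25% × 6560.00 = 475.60
Disability Insurance: cap 198060.00 − YTD 195446.00 = 2614.00 subject; 4% × 2614.00 = 104.56
Total: 1111.00 + 475.60 + 104.56 = 1691.16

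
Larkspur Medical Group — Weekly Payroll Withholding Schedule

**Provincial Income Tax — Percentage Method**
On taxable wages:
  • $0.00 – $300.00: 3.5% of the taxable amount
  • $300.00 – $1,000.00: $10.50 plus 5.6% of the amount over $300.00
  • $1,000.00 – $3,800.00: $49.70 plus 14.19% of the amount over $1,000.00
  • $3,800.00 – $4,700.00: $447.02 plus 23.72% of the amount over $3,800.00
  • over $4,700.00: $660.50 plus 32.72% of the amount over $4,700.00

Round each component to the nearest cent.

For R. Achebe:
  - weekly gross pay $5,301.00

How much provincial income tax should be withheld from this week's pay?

Provincial Income Tax: taxable = $5,301.00
  $660.50 + 32.72% × ($5,301.00 − $4,700.00) = $660.50 + 32.72% × $601.00 = $857.15

$857.15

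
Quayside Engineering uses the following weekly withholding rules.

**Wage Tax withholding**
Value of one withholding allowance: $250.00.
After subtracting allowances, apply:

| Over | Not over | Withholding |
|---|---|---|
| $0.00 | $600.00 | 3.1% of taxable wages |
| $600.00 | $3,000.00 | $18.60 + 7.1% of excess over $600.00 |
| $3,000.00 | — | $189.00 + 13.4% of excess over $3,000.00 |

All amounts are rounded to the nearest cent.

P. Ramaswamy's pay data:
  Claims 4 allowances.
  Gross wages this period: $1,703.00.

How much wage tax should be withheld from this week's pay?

Wage Tax: taxable = $1,703.00 − 4×$250.00 = $703.00
  $18.60 + 7.1% × ($703.00 − $600.00) = $18.60 + 7.1% × $103.00 = $25.91

$25.91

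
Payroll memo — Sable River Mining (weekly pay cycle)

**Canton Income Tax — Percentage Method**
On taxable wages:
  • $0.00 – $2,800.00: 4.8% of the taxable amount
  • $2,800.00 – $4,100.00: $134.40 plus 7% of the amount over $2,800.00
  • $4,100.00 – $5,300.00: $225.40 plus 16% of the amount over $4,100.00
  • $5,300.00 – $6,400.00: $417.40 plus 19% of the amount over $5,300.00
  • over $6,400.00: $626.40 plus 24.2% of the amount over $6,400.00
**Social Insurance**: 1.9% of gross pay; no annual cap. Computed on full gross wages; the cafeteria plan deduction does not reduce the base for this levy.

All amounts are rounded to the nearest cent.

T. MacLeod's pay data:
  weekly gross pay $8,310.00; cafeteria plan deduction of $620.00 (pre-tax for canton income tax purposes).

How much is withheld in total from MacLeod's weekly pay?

Canton Income Tax: taxable = $8,310.00 − $620.00 = $7,690.00
  $626.40 + 24.2% × ($7,690.00 − $6,400.00) = $626.40 + 24.2% × $1,290.00 = $938.58
Social Insurance: 1.9% × $8,310.00 = $157.89
Total: $938.58 + $157.89 = $1,096.47

$1,096.47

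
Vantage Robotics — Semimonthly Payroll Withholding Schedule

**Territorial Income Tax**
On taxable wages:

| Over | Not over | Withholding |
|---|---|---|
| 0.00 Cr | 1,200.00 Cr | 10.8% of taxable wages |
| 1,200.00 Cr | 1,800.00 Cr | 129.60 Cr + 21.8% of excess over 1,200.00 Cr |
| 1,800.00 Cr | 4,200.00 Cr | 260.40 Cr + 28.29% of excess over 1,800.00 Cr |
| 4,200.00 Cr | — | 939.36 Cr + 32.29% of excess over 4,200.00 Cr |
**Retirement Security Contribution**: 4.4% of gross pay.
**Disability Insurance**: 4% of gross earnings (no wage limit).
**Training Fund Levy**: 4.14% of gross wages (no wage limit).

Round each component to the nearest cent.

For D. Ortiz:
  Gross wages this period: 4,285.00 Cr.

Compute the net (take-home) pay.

2,780.85 Cr

Territorial Income Tax: taxable = 4,285.00 Cr
  939.36 Cr + 32.29% × (4,285.00 Cr − 4,200.00 Cr) = 939.36 Cr + 32.29% × 85.00 Cr = 966.81 Cr
Retirement Security Contribution: 4.4% × 4,285.00 Cr = 188.54 Cr
Disability Insurance: 4% × 4,285.00 Cr = 171.40 Cr
Training Fund Levy: 4.14% × 4,285.00 Cr = 177.40 Cr
Total withheld: 966.81 Cr + 188.54 Cr + 171.40 Cr + 177.40 Cr = 1,504.15 Cr
Net pay: 4,285.00 Cr − 1,504.15 Cr = 2,780.85 Cr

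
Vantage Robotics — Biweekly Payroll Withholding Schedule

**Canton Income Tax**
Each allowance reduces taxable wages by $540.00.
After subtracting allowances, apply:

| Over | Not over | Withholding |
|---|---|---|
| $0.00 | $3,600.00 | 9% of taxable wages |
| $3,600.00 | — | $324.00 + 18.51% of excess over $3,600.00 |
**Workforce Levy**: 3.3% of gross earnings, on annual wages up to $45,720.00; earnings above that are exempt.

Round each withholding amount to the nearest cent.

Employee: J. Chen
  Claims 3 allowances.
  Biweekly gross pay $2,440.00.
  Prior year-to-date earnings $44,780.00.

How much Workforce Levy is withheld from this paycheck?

Workforce Levy: cap $45,720.00 − YTD $44,780.00 = $940.00 subject; 3.3% × $940.00 = $31.02

$31.02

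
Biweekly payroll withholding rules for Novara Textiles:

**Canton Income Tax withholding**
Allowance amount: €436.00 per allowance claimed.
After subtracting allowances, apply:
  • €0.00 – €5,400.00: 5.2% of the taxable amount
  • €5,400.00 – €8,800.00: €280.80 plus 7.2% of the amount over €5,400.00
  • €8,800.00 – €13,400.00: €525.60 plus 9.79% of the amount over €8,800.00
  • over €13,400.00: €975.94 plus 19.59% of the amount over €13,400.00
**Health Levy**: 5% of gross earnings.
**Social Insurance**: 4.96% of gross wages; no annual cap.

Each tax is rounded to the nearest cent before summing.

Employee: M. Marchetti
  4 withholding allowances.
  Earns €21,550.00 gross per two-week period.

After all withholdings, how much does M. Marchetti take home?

Canton Income Tax: taxable = €21,550.00 − 4×€436.00 = €19,806.00
  €975.94 + 19.59% × (€19,806.00 − €13,400.00) = €975.94 + 19.59% × €6,406.00 = €2,230.88
Health Levy: 5% × €21,550.00 = €1,077.50
Social Insurance: 4.96% × €21,550.00 = €1,068.88
Total withheld: €2,230.88 + €1,077.50 + €1,068.88 = €4,377.26
Net pay: €21,550.00 − €4,377.26 = €17,172.74

€17,172.74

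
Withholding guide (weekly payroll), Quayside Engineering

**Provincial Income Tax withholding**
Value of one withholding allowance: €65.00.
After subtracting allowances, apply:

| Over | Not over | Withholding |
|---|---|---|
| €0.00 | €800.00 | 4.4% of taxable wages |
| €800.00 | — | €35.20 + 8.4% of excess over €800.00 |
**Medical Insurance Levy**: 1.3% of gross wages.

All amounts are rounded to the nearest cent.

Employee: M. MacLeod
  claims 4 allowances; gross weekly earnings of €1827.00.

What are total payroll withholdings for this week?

€123.38

Provincial Income Tax: taxable = €1827.00 − 4×€65.00 = €1567.00
  €35.20 + 8.4% × (€1567.00 − €800.00) = €35.20 + 8.4% × €767.00 = €99.63
Medical Insurance Levy: 1.3% × €1827.00 = €23.75
Total: €99.63 + €23.75 = €123.38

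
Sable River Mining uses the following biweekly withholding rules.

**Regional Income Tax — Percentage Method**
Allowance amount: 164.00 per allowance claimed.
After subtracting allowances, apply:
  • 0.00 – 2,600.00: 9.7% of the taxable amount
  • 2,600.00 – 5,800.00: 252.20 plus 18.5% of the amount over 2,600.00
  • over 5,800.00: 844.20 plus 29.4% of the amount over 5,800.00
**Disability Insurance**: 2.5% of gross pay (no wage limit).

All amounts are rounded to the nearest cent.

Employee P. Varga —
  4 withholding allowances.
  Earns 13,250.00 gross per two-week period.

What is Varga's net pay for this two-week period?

Regional Income Tax: taxable = 13,250.00 − 4×164.00 = 12,594.00
  844.20 + 29.4% × (12,594.00 − 5,800.00) = 844.20 + 29.4% × 6,794.00 = 2,841.64
Disability Insurance: 2.5% × 13,250.00 = 331.25
Total withheld: 2,841.64 + 331.25 = 3,172.89
Net pay: 13,250.00 − 3,172.89 = 10,077.11

10,077.11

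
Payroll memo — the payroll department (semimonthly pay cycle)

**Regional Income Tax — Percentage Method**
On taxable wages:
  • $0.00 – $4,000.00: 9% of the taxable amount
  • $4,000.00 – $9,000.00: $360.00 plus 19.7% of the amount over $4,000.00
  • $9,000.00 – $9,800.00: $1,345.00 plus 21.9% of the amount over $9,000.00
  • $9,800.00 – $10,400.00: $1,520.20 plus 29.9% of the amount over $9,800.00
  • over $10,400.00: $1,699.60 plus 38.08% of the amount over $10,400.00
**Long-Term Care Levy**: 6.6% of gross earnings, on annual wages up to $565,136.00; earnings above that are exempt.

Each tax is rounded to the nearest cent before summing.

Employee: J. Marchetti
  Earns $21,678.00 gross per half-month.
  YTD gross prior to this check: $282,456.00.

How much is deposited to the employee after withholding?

$14,252.99

Regional Income Tax: taxable = $21,678.00
  $1,699.60 + 38.08% × ($21,678.00 − $10,400.00) = $1,699.60 + 38.08% × $11,278.00 = $5,994.26
Long-Term Care Levy: 6.6% × $21,678.00 = $1,430.75
Total withheld: $5,994.26 + $1,430.75 = $7,425.01
Net pay: $21,678.00 − $7,425.01 = $14,252.99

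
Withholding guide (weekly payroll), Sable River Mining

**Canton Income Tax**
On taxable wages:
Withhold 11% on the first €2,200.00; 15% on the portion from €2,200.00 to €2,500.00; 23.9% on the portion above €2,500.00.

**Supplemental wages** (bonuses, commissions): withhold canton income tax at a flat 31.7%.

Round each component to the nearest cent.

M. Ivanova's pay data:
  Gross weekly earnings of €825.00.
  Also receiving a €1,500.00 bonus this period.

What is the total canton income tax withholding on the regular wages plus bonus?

€566.25

Canton Income Tax: taxable = €825.00
  11% × €825.00 = €90.75
Supplemental (31.7% flat on bonus): 31.7% × €1,500.00 = €475.50
Total canton income tax: €90.75 + €475.50 = €566.25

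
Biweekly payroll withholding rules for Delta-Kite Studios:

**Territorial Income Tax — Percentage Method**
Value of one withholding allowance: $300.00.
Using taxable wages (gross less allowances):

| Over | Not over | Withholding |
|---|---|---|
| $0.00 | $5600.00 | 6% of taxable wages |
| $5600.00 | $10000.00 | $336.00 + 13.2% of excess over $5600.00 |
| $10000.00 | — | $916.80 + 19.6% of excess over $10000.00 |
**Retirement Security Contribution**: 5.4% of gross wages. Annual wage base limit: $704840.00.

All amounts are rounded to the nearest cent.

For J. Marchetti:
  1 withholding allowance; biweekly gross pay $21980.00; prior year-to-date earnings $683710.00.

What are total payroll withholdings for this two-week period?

Territorial Income Tax: taxable = $21980.00 − 1×$300.00 = $21680.00
  $916.80 + 19.6% × ($21680.00 − $10000.00) = $916.80 + 19.6% × $11680.00 = $3206.08
Retirement Security Contribution: cap $704840.00 − YTD $683710.00 = $21130.00 subject; 5.4% × $21130.00 = $1141.02
Total: $3206.08 + $1141.02 = $4347.10

$4347.10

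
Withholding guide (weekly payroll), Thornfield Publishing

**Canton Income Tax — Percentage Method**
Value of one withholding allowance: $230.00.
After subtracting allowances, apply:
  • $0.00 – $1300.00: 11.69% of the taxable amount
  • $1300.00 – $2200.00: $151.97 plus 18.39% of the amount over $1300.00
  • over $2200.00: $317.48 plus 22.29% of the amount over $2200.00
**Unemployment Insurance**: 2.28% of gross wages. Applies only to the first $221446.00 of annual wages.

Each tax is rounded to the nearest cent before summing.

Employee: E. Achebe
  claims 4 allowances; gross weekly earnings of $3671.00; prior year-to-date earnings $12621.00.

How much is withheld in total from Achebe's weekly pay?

Canton Income Tax: taxable = $3671.00 − 4×$230.00 = $2751.00
  $317.48 + 22.29% × ($2751.00 − $2200.00) = $317.48 + 22.29% × $551.00 = $440.30
Unemployment Insurance: 2.28% × $3671.00 = $83.70
Total: $440.30 + $83.70 = $524.00

$524.00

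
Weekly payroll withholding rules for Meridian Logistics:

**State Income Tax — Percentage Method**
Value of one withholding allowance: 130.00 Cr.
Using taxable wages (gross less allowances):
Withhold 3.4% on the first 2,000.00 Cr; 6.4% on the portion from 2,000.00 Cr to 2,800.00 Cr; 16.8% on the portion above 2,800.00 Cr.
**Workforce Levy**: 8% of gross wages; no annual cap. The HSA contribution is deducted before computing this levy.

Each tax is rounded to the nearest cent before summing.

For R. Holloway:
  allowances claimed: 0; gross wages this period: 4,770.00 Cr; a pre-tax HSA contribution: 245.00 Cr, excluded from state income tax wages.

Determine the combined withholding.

State Income Tax: taxable = 4,770.00 Cr − 245.00 Cr = 4,525.00 Cr
  119.20 Cr + 16.8% × (4,525.00 Cr − 2,800.00 Cr) = 119.20 Cr + 16.8% × 1,725.00 Cr = 409.00 Cr
Workforce Levy: 8% × 4,525.00 Cr = 362.00 Cr
Total: 409.00 Cr + 362.00 Cr = 771.00 Cr

771.00 Cr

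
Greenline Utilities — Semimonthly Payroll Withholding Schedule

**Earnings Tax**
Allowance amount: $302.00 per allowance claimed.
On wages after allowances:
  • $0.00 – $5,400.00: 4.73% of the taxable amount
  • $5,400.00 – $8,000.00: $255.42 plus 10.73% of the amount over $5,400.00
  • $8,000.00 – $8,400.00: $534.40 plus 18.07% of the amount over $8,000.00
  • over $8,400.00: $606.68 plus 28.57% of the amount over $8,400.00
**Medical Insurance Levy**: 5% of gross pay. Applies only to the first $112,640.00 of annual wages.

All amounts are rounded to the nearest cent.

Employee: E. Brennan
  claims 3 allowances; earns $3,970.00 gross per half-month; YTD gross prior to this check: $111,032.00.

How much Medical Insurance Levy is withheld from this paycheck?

Medical Insurance Levy: cap $112,640.00 − YTD $111,032.00 = $1,608.00 subject; 5% × $1,608.00 = $80.40

$80.40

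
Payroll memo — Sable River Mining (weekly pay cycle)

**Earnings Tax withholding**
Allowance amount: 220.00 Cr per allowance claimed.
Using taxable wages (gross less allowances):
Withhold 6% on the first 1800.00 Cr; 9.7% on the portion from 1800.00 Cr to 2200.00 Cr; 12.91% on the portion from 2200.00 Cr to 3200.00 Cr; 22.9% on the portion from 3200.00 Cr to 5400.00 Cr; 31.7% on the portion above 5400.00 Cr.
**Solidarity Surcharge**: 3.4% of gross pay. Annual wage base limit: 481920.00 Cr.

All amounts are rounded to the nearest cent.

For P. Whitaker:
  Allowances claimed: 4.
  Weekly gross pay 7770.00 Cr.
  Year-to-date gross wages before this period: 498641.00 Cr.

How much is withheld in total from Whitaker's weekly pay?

Earnings Tax: taxable = 7770.00 Cr − 4×220.00 Cr = 6890.00 Cr
  779.70 Cr + 31.7% × (6890.00 Cr − 5400.00 Cr) = 779.70 Cr + 31.7% × 1490.00 Cr = 1252.03 Cr
Solidarity Surcharge: YTD 498641.00 Cr ≥ cap 481920.00 Cr → 0.00 Cr
Total: 1252.03 Cr + 0.00 Cr = 1252.03 Cr

1252.03 Cr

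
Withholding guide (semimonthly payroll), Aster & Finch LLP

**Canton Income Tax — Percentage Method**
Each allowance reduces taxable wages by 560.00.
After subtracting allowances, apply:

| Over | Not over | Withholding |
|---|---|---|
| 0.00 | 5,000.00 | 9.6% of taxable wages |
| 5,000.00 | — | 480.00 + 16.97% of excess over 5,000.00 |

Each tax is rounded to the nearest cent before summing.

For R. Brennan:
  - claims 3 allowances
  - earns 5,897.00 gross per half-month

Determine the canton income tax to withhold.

Canton Income Tax: taxable = 5,897.00 − 3×560.00 = 4,217.00
  9.6% × 4,217.00 = 404.83

404.83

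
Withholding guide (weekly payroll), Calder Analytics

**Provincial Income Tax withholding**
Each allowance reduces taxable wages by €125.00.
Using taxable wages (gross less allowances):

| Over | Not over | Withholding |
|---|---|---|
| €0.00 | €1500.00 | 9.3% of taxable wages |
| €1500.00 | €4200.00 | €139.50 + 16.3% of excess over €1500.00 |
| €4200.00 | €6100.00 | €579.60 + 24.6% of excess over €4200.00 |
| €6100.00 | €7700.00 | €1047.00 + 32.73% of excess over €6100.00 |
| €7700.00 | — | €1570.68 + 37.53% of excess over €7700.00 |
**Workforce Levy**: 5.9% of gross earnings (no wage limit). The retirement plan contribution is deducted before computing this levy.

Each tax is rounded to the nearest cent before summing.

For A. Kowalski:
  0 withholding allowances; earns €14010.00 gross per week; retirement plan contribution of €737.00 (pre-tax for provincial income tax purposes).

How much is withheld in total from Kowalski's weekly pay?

Provincial Income Tax: taxable = €14010.00 − €737.00 = €13273.00
  €1570.68 + 37.53% × (€13273.00 − €7700.00) = €1570.68 + 37.53% × €5573.00 = €3662.23
Workforce Levy: 5.9% × €13273.00 = €783.11
Total: €3662.23 + €783.11 = €4445.34

€4445.34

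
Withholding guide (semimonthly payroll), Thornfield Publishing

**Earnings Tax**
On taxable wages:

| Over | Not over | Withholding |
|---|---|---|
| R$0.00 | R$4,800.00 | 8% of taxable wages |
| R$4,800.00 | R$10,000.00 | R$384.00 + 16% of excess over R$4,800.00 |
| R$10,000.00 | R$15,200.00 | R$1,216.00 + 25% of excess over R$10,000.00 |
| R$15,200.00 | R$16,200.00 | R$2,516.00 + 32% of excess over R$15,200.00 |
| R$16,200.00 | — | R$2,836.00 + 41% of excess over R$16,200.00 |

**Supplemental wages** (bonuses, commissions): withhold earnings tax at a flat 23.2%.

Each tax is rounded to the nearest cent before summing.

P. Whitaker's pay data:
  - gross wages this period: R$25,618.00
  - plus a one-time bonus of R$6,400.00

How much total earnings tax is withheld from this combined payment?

Earnings Tax: taxable = R$25,618.00
  R$2,836.00 + 41% × (R$25,618.00 − R$16,200.00) = R$2,836.00 + 41% × R$9,418.00 = R$6,697.38
Supplemental (23.2% flat on bonus): 23.2% × R$6,400.00 = R$1,484.80
Total earnings tax: R$6,697.38 + R$1,484.80 = R$8,182.18

R$8,182.18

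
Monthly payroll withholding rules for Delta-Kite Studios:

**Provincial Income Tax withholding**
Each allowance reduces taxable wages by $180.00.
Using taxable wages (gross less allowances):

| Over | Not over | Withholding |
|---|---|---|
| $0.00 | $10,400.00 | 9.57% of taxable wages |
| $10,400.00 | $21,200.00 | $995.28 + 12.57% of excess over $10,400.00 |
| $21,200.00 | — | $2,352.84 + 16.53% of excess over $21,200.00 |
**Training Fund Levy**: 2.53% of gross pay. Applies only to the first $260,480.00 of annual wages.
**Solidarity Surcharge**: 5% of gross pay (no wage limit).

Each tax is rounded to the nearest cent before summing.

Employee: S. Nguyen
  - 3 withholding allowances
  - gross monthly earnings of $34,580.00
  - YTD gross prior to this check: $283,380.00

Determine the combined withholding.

$6,204.29

Provincial Income Tax: taxable = $34,580.00 − 3×$180.00 = $34,040.00
  $2,352.84 + 16.53% × ($34,040.00 − $21,200.00) = $2,352.84 + 16.53% × $12,840.00 = $4,475.29
Training Fund Levy: YTD $283,380.00 ≥ cap $260,480.00 → $0.00
Solidarity Surcharge: 5% × $34,580.00 = $1,729.00
Total: $4,475.29 + $0.00 + $1,729.00 = $6,204.29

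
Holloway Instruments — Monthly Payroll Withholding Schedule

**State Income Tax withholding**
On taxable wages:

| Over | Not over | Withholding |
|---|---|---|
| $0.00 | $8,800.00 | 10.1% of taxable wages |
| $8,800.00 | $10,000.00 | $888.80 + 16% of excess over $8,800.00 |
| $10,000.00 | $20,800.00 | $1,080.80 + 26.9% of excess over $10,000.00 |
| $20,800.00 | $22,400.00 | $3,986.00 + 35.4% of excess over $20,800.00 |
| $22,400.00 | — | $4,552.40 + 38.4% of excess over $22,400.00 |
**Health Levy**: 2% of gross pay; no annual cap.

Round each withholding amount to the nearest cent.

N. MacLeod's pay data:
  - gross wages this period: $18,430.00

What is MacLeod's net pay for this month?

$14,712.93

State Income Tax: taxable = $18,430.00
  $1,080.80 + 26.9% × ($18,430.00 − $10,000.00) = $1,080.80 + 26.9% × $8,430.00 = $3,348.47
Health Levy: 2% × $18,430.00 = $368.60
Total withheld: $3,348.47 + $368.60 = $3,717.07
Net pay: $18,430.00 − $3,717.07 = $14,712.93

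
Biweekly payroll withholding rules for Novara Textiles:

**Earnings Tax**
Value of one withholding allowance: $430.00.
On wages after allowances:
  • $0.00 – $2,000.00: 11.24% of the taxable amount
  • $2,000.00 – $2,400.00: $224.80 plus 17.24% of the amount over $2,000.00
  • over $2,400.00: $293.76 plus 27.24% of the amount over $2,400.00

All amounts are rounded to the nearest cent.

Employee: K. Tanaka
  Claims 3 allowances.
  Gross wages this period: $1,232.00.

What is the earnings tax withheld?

$0.00

Earnings Tax: taxable = $1,232.00 − 3×$430.00 = $-58.00
  Taxable ≤ 0 → $0.00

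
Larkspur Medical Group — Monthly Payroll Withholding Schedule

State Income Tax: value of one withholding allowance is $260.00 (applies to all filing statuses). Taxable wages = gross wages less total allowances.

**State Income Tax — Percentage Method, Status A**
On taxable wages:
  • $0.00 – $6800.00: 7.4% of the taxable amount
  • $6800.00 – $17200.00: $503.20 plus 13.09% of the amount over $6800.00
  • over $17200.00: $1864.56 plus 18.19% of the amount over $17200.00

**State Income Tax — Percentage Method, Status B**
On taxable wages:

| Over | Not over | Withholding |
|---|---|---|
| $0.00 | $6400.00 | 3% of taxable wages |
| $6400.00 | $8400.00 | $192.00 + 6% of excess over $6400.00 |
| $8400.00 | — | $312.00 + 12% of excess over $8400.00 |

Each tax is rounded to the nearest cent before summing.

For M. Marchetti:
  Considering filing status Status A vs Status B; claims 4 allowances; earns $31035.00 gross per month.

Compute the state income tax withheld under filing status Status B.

$2903.40

State Income Tax (Status B): taxable = $31035.00 − 4×$260.00 = $29995.00
  $312.00 + 12% × ($29995.00 − $8400.00) = $312.00 + 12% × $21595.00 = $2903.40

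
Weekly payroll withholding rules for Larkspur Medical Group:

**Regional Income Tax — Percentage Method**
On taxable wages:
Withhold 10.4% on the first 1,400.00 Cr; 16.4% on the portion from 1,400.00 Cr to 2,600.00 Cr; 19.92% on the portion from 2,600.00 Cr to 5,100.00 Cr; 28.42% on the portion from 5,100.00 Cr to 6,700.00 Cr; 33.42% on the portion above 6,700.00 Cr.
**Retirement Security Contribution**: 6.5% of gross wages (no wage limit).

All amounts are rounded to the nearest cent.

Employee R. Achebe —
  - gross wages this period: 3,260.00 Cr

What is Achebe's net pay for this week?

2,574.23 Cr

Regional Income Tax: taxable = 3,260.00 Cr
  342.40 Cr + 19.92% × (3,260.00 Cr − 2,600.00 Cr) = 342.40 Cr + 19.92% × 660.00 Cr = 473.87 Cr
Retirement Security Contribution: 6.5% × 3,260.00 Cr = 211.90 Cr
Total withheld: 473.87 Cr + 211.90 Cr = 685.77 Cr
Net pay: 3,260.00 Cr − 685.77 Cr = 2,574.23 Cr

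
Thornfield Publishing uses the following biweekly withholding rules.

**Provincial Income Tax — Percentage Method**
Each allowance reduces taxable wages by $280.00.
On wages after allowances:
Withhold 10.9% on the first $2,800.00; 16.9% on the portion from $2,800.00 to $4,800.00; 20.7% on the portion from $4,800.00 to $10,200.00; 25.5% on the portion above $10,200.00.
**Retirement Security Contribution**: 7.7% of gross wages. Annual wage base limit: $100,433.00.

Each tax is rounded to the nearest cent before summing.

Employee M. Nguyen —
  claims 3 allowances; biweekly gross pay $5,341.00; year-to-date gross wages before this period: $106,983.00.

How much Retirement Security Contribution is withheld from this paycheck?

Retirement Security Contribution: YTD $106,983.00 ≥ cap $100,433.00 → $0.00

$0.00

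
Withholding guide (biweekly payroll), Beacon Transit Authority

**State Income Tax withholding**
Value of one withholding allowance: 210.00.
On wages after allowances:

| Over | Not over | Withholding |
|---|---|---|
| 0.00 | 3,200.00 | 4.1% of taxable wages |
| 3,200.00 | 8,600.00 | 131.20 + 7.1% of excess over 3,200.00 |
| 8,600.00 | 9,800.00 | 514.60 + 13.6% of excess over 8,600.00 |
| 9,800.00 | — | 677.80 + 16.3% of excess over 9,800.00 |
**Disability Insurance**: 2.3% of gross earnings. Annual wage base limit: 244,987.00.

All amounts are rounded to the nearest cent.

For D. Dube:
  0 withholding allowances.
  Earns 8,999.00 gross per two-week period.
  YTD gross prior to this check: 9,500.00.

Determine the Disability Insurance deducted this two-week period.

206.98

Disability Insurance: 2.3% × 8,999.00 = 206.98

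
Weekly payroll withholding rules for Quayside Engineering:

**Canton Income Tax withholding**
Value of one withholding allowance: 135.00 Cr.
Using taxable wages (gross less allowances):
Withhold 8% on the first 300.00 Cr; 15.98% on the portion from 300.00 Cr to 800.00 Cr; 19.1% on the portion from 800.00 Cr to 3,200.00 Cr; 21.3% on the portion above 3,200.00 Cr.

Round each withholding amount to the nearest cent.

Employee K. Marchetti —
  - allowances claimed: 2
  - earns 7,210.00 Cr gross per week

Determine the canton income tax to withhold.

Canton Income Tax: taxable = 7,210.00 Cr − 2×135.00 Cr = 6,940.00 Cr
  562.30 Cr + 21.3% × (6,940.00 Cr − 3,200.00 Cr) = 562.30 Cr + 21.3% × 3,740.00 Cr = 1,358.92 Cr

1,358.92 Cr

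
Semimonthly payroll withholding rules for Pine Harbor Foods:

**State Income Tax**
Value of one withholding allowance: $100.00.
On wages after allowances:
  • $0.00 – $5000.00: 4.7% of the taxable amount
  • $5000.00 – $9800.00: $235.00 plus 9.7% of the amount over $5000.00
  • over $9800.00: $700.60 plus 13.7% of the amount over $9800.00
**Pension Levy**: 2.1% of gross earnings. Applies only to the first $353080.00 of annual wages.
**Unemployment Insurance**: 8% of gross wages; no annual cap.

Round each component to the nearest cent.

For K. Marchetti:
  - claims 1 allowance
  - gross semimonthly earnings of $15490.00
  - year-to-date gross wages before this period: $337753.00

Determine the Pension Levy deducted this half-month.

$321.87

Pension Levy: cap $353080.00 − YTD $337753.00 = $15327.00 subject; 2.1% × $15327.00 = $321.87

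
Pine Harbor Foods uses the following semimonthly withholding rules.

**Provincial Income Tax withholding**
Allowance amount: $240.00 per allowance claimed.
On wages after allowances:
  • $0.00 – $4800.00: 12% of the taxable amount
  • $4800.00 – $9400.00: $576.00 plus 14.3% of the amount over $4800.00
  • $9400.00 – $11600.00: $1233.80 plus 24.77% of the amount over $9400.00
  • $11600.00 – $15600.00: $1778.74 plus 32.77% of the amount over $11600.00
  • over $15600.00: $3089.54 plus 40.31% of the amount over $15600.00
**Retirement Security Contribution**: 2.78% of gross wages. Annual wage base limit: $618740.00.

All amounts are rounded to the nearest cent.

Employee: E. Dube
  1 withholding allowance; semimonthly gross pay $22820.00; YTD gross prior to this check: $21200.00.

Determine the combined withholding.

$6537.58

Provincial Income Tax: taxable = $22820.00 − 1×$240.00 = $22580.00
  $3089.54 + 40.31% × ($22580.00 − $15600.00) = $3089.54 + 40.31% × $6980.00 = $5903.18
Retirement Security Contribution: 2.78% × $22820.00 = $634.40
Total: $5903.18 + $634.40 = $6537.58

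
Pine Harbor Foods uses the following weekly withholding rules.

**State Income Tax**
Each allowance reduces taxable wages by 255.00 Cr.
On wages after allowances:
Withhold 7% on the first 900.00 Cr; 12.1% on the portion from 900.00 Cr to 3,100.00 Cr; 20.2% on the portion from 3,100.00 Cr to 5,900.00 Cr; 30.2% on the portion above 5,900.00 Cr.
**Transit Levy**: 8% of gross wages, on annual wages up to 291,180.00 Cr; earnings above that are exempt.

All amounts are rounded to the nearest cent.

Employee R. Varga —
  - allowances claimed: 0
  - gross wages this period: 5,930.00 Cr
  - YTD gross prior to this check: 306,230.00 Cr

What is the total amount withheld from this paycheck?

State Income Tax: taxable = 5,930.00 Cr
  894.80 Cr + 30.2% × (5,930.00 Cr − 5,900.00 Cr) = 894.80 Cr + 30.2% × 30.00 Cr = 903.86 Cr
Transit Levy: YTD 306,230.00 Cr ≥ cap 291,180.00 Cr → 0.00 Cr
Total: 903.86 Cr + 0.00 Cr = 903.86 Cr

903.86 Cr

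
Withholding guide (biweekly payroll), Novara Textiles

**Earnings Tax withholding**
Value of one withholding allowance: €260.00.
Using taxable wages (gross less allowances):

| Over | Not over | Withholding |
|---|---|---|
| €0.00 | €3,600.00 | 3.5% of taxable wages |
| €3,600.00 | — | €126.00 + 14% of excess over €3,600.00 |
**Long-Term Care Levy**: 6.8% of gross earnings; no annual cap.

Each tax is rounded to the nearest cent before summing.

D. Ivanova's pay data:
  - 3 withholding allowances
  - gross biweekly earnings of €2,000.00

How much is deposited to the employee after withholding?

Earnings Tax: taxable = €2,000.00 − 3×€260.00 = €1,220.00
  3.5% × €1,220.00 = €42.70
Long-Term Care Levy: 6.8% × €2,000.00 = €136.00
Total withheld: €42.70 + €136.00 = €178.70
Net pay: €2,000.00 − €178.70 = €1,821.30

€1,821.30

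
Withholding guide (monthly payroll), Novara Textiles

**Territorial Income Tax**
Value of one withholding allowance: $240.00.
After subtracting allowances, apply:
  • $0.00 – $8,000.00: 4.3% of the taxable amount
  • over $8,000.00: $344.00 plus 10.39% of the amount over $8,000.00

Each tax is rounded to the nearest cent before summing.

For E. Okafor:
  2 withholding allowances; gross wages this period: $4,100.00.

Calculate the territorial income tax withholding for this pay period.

$155.66

Territorial Income Tax: taxable = $4,100.00 − 2×$240.00 = $3,620.00
  4.3% × $3,620.00 = $155.66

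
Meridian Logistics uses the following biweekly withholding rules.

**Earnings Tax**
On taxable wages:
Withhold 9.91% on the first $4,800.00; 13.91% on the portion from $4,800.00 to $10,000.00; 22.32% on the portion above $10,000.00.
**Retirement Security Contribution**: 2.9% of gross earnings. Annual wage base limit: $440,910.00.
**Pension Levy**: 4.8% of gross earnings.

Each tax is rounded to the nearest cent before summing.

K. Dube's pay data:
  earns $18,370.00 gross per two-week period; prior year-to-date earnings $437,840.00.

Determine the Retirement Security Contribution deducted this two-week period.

$89.03

Retirement Security Contribution: cap $440,910.00 − YTD $437,840.00 = $3,070.00 subject; 2.9% × $3,070.00 = $89.03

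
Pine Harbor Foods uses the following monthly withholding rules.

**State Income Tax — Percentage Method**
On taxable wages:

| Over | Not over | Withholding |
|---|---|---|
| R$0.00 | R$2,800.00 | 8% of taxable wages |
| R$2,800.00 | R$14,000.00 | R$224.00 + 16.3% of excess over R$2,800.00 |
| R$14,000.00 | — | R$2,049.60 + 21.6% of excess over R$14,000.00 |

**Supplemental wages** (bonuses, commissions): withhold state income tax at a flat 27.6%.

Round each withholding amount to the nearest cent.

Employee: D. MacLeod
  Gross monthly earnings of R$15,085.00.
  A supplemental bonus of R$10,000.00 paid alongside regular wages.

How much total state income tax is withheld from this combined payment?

R$5,043.96

State Income Tax: taxable = R$15,085.00
  R$2,049.60 + 21.6% × (R$15,085.00 − R$14,000.00) = R$2,049.60 + 21.6% × R$1,085.00 = R$2,283.96
Supplemental (27.6% flat on bonus): 27.6% × R$10,000.00 = R$2,760.00
Total state income tax: R$2,283.96 + R$2,760.00 = R$5,043.96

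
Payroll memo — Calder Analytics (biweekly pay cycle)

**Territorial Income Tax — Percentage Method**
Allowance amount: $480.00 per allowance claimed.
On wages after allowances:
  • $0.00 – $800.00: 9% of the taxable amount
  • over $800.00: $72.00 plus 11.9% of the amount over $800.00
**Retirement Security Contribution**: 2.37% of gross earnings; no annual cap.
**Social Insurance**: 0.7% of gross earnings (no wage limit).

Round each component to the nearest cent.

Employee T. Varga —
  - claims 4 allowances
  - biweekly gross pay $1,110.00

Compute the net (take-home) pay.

Territorial Income Tax: taxable = $1,110.00 − 4×$480.00 = $-810.00
  Taxable ≤ 0 → $0.00
Retirement Security Contribution: 2.37% × $1,110.00 = $26.31
Social Insurance: 0.7% × $1,110.00 = $7.77
Total withheld: $0.00 + $26.31 + $7.77 = $34.08
Net pay: $1,110.00 − $34.08 = $1,075.92

$1,075.92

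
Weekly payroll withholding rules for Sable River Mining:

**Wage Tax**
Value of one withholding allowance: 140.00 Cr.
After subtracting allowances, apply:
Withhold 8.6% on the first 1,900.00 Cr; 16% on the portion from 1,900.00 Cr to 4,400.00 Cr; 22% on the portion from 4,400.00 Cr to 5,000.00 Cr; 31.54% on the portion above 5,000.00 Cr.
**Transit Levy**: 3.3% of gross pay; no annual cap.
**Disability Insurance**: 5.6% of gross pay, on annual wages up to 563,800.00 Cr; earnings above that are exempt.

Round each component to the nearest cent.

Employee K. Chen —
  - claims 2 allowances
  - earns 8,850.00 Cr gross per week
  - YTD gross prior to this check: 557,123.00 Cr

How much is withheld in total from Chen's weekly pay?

2,487.34 Cr

Wage Tax: taxable = 8,850.00 Cr − 2×140.00 Cr = 8,570.00 Cr
  695.40 Cr + 31.54% × (8,570.00 Cr − 5,000.00 Cr) = 695.40 Cr + 31.54% × 3,570.00 Cr = 1,821.38 Cr
Transit Levy: 3.3% × 8,850.00 Cr = 292.05 Cr
Disability Insurance: cap 563,800.00 Cr − YTD 557,123.00 Cr = 6,677.00 Cr subject; 5.6% × 6,677.00 Cr = 373.91 Cr
Total: 1,821.38 Cr + 292.05 Cr + 373.91 Cr = 2,487.34 Cr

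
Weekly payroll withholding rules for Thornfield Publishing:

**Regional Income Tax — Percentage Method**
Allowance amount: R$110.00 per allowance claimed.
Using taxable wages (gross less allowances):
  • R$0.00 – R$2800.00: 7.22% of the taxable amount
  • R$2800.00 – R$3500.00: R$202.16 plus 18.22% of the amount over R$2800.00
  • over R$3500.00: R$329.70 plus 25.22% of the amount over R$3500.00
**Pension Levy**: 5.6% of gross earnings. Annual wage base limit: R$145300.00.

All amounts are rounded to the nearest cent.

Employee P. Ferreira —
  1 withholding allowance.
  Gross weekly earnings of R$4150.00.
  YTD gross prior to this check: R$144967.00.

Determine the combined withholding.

R$484.54

Regional Income Tax: taxable = R$4150.00 − 1×R$110.00 = R$4040.00
  R$329.70 + 25.22% × (R$4040.00 − R$3500.00) = R$329.70 + 25.22% × R$540.00 = R$465.89
Pension Levy: cap R$145300.00 − YTD R$144967.00 = R$333.00 subject; 5.6% × R$333.00 = R$18.65
Total: R$465.89 + R$18.65 = R$484.54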